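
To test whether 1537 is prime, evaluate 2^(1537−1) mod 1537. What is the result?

49

2^1 ≡ 2 (mod 1537)
2^2 ≡ 2^2 = 4 ≡ 4 (mod 1537)
2^4 ≡ 4^2 = 16 ≡ 16 (mod 1537)
2^8 ≡ 16^2 = 256 ≡ 256 (mod 1537)
2^16 ≡ 256^2 = 65536 ≡ 982 (mod 1537)
2^32 ≡ 982^2 = 964324 ≡ 625 (mod 1537)
2^64 ≡ 625^2 = 390625 ≡ 227 (mod 1537)
2^128 ≡ 227^2 = 51529 ≡ 808 (mod 1537)
2^256 ≡ 808^2 = 652864 ≡ 1176 (mod 1537)
2^512 ≡ 1176^2 = 1382976 ≡ 1213 (mod 1537)
2^1024 ≡ 1213^2 = 1471369 ≡ 460 (mod 1537)
1536 = 1024 + 512 in binary powers of 2.
So 2^1536 ≡ 460 · 1213 ≡ 49 (mod 1537).
Since 49 ≠ 1, base 2 is a Fermat witness: 1537 is composite.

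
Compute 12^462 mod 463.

12^1 ≡ 12 (mod 463)
12^2 ≡ 12^2 = 144 ≡ 144 (mod 463)
12^4 ≡ 144^2 = 20736 ≡ 364 (mod 463)
12^8 ≡ 364^2 = 132496 ≡ 78 (mod 463)
12^16 ≡ 78^2 = 6084 ≡ 65 (mod 463)
12^32 ≡ 65^2 = 4225 ≡ 58 (mod 463)
12^64 ≡ 58^2 = 3364 ≡ 123 (mod 463)
12^128 ≡ 123^2 = 15129 ≡ 313 (mod 463)
12^256 ≡ 313^2 = 97969 ≡ 276 (mod 463)
462 = 256 + 128 + 64 + 8 + 4 + 2 in binary powers of 2.
So 12^462 ≡ 276 · 313 · 123 · 78 · 364 · 144 ≡ 1 (mod 463).
Since the result is 1, base 12 gives no evidence that 463 is composite.

1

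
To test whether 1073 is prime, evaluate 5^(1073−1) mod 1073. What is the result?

5^1 ≡ 5 (mod 1073)
5^2 ≡ 5^2 = 25 ≡ 25 (mod 1073)
5^4 ≡ 25^2 = 625 ≡ 625 (mod 1073)
5^8 ≡ 625^2 = 390625 ≡ 53 (mod 1073)
5^16 ≡ 53^2 = 2809 ≡ 663 (mod 1073)
5^32 ≡ 663^2 = 439569 ≡ 712 (mod 1073)
5^64 ≡ 712^2 = 506944 ≡ 488 (mod 1073)
5^128 ≡ 488^2 = 238144 ≡ 1011 (mod 1073)
5^256 ≡ 1011^2 = 1022121 ≡ 625 (mod 1073)
5^512 ≡ 625^2 = 390625 ≡ 53 (mod 1073)
5^1024 ≡ 53^2 = 2809 ≡ 663 (mod 1073)
1072 = 1024 + 32 + 16 in binary powers of 2.
So 5^1072 ≡ 663 · 712 · 663 ≡ 488 (mod 1073).
Since 488 ≠ 1, base 5 is a Fermat witness: 1073 is composite.

488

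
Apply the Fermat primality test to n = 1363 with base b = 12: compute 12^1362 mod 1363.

202

12^1 ≡ 12 (mod 1363)
12^2 ≡ 12^2 = 144 ≡ 144 (mod 1363)
12^4 ≡ 144^2 = 20736 ≡ 291 (mod 1363)
12^8 ≡ 291^2 = 84681 ≡ 175 (mod 1363)
12^16 ≡ 175^2 = 30625 ≡ 639 (mod 1363)
12^32 ≡ 639^2 = 408321 ≡ 784 (mod 1363)
12^64 ≡ 784^2 = 614656 ≡ 1306 (mod 1363)
12^128 ≡ 1306^2 = 1705636 ≡ 523 (mod 1363)
12^256 ≡ 523^2 = 273529 ≡ 929 (mod 1363)
12^512 ≡ 929^2 = 863041 ≡ 262 (mod 1363)
12^1024 ≡ 262^2 = 68644 ≡ 494 (mod 1363)
1362 = 1024 + 256 + 64 + 16 + 2 in binary powers of 2.
So 12^1362 ≡ 494 · 929 · 1306 · 639 · 144 ≡ 202 (mod 1363).
Since 202 ≠ 1, base 12 is a Fermat witness: 1363 is composite.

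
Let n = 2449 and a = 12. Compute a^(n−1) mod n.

12^1 ≡ 12 (mod 2449)
12^2 ≡ 12^2 = 144 ≡ 144 (mod 2449)
12^4 ≡ 144^2 = 20736 ≡ 1144 (mod 2449)
12^8 ≡ 1144^2 = 1308736 ≡ 970 (mod 2449)
12^16 ≡ 970^2 = 940900 ≡ 484 (mod 2449)
12^32 ≡ 484^2 = 234256 ≡ 1601 (mod 2449)
12^64 ≡ 1601^2 = 2563201 ≡ 1547 (mod 2449)
12^128 ≡ 1547^2 = 2393209 ≡ 536 (mod 2449)
12^256 ≡ 536^2 = 287296 ≡ 763 (mod 2449)
12^512 ≡ 763^2 = 582169 ≡ 1756 (mod 2449)
12^1024 ≡ 1756^2 = 3083536 ≡ 245 (mod 2449)
12^2048 ≡ 245^2 = 60025 ≡ 1249 (mod 2449)
2448 = 2048 + 256 + 128 + 16 in binary powers of 2.
So 12^2448 ≡ 1249 · 763 · 536 · 484 ≡ 907 (mod 2449).
Since 907 ≠ 1, base 12 is a Fermat witness: 2449 is composite.

907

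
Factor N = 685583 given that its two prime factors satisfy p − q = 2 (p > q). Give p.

829

Since p = q + 2, we have 685583 = q(q + 2), so q² + 2q − 685583 = 0.
Discriminant: 2² + 4·685583 = 4 + 2742332 = 2742336; √2742336 = 1656.
q = (−2 + 1656)/2 = 827, and p = q + 2 = 829.
Check: 827 · 829 = 685583.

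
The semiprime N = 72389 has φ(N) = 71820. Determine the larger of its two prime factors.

φ(n) = (p−1)(q−1) = n − (p+q) + 1, so p + q = 72389 − 71820 + 1 = 570.
p and q are the roots of t² − 570t + 72389 = 0.
Discriminant: 570² − 4·72389 = 324900 − 289556 = 35344; √35344 = 188.
q = (570 − 188)/2 = 191, p = (570 + 188)/2 = 379.
Check: 191 · 379 = 72389.

379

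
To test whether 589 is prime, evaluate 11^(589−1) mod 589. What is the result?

343

11^1 ≡ 11 (mod 589)
11^2 ≡ 11^2 = 121 ≡ 121 (mod 589)
11^4 ≡ 121^2 = 14641 ≡ 505 (mod 589)
11^8 ≡ 505^2 = 255025 ≡ 577 (mod 589)
11^16 ≡ 577^2 = 332929 ≡ 144 (mod 589)
11^32 ≡ 144^2 = 20736 ≡ 121 (mod 589)
11^64 ≡ 121^2 = 14641 ≡ 505 (mod 589)
11^128 ≡ 505^2 = 255025 ≡ 577 (mod 589)
11^256 ≡ 577^2 = 332929 ≡ 144 (mod 589)
11^512 ≡ 144^2 = 20736 ≡ 121 (mod 589)
588 = 512 + 64 + 8 + 4 in binary powers of 2.
So 11^588 ≡ 121 · 505 · 577 · 505 ≡ 343 (mod 589).
Since 343 ≠ 1, base 11 is a Fermat witness: 589 is composite.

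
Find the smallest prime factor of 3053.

3053 is odd.
Digit sum 11, not divisible by 3.
Ends in 3: not divisible by 5.
7: 3053 = 7·436 + 1
11: 3053 = 11·277 + 6
13: 3053 = 13·234 + 11
17: 3053 = 17·179 + 10
19: 3053 = 19·160 + 13
23: 3053 = 23·132 + 17
29: 3053 = 29·105 + 8
31: 3053 = 31·98 + 15
37: 3053 = 37·82 + 19
41: 3053 = 41·74 + 19
43: 3053 = 43·71

43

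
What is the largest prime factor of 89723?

89723 = 23 · 3901
3901 = 47 · 83
83 is prime.
So 89723 = 23 · 47 · 83; the largest prime factor is 83.

83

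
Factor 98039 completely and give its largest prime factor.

79

98039 = 17 · 5767
5767 = 73 · 79
79 is prime.
So 98039 = 17 · 73 · 79; the largest prime factor is 79.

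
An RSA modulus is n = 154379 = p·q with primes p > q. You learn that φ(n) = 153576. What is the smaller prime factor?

φ(n) = (p−1)(q−1) = n − (p+q) + 1, so p + q = 154379 − 153576 + 1 = 804.
p and q are the roots of t² − 804t + 154379 = 0.
Discriminant: 804² − 4·154379 = 646416 − 617516 = 28900; √28900 = 170.
q = (804 − 170)/2 = 317, p = (804 + 170)/2 = 487.
Check: 317 · 487 = 154379.

317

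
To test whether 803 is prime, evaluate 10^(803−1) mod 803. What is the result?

10^1 ≡ 10 (mod 803)
10^2 ≡ 10^2 = 100 ≡ 100 (mod 803)
10^4 ≡ 100^2 = 10000 ≡ 364 (mod 803)
10^8 ≡ 364^2 = 132496 ≡ 1 (mod 803)
10^16 ≡ 1^2 = 1 ≡ 1 (mod 803)
10^32 ≡ 1^2 = 1 ≡ 1 (mod 803)
10^64 ≡ 1^2 = 1 ≡ 1 (mod 803)
10^128 ≡ 1^2 = 1 ≡ 1 (mod 803)
10^256 ≡ 1^2 = 1 ≡ 1 (mod 803)
10^512 ≡ 1^2 = 1 ≡ 1 (mod 803)
802 = 512 + 256 + 32 + 2 in binary powers of 2.
So 10^802 ≡ 1 · 1 · 1 · 100 ≡ 100 (mod 803).
Since 100 ≠ 1, base 10 is a Fermat witness: 803 is composite.

100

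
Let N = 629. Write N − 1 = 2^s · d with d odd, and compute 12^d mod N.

629 − 1 = 628 = 2^2 · 157, so d = 157.
12^1 ≡ 12 (mod 629)
12^2 ≡ 12^2 = 144 ≡ 144 (mod 629)
12^4 ≡ 144^2 = 20736 ≡ 608 (mod 629)
12^8 ≡ 608^2 = 369664 ≡ 441 (mod 629)
12^16 ≡ 441^2 = 194481 ≡ 120 (mod 629)
12^32 ≡ 120^2 = 14400 ≡ 562 (mod 629)
12^64 ≡ 562^2 = 315844 ≡ 86 (mod 629)
12^128 ≡ 86^2 = 7396 ≡ 477 (mod 629)
157 = 128 + 16 + 8 + 4 + 1 in binary powers of 2.
So 12^157 ≡ 477 · 120 · 441 · 608 · 12 ≡ 201 (mod 629).
Squaring chain: 201 → 145; never reaches −1, so base 12 is a Miller–Rabin witness that 629 is composite.

201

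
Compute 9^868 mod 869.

9^1 ≡ 9 (mod 869)
9^2 ≡ 9^2 = 81 ≡ 81 (mod 869)
9^4 ≡ 81^2 = 6561 ≡ 478 (mod 869)
9^8 ≡ 478^2 = 228484 ≡ 806 (mod 869)
9^16 ≡ 806^2 = 649636 ≡ 493 (mod 869)
9^32 ≡ 493^2 = 243049 ≡ 598 (mod 869)
9^64 ≡ 598^2 = 357604 ≡ 445 (mod 869)
9^128 ≡ 445^2 = 198025 ≡ 762 (mod 869)
9^256 ≡ 762^2 = 580644 ≡ 152 (mod 869)
9^512 ≡ 152^2 = 23104 ≡ 510 (mod 869)
868 = 512 + 256 + 64 + 32 + 4 in binary powers of 2.
So 9^868 ≡ 510 · 152 · 445 · 598 · 478 ≡ 190 (mod 869).
Since 190 ≠ 1, base 9 is a Fermat witness: 869 is composite.

190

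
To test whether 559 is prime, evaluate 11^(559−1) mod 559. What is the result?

532

11^1 ≡ 11 (mod 559)
11^2 ≡ 11^2 = 121 ≡ 121 (mod 559)
11^4 ≡ 121^2 = 14641 ≡ 107 (mod 559)
11^8 ≡ 107^2 = 11449 ≡ 269 (mod 559)
11^16 ≡ 269^2 = 72361 ≡ 250 (mod 559)
11^32 ≡ 250^2 = 62500 ≡ 451 (mod 559)
11^64 ≡ 451^2 = 203401 ≡ 484 (mod 559)
11^128 ≡ 484^2 = 234256 ≡ 35 (mod 559)
11^256 ≡ 35^2 = 1225 ≡ 107 (mod 559)
11^512 ≡ 107^2 = 11449 ≡ 269 (mod 559)
558 = 512 + 32 + 8 + 4 + 2 in binary powers of 2.
So 11^558 ≡ 269 · 451 · 269 · 107 · 121 ≡ 532 (mod 559).
Since 532 ≠ 1, base 11 is a Fermat witness: 559 is composite.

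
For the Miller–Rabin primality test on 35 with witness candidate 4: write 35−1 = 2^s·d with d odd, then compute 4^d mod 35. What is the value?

9

35 − 1 = 34 = 2^1 · 17, so d = 17.
4^1 ≡ 4 (mod 35)
4^2 ≡ 4^2 = 16 ≡ 16 (mod 35)
4^4 ≡ 16^2 = 256 ≡ 11 (mod 35)
4^8 ≡ 11^2 = 121 ≡ 16 (mod 35)
4^16 ≡ 16^2 = 256 ≡ 11 (mod 35)
17 = 16 + 1 in binary powers of 2.
So 4^17 ≡ 11 · 4 ≡ 9 (mod 35).
Squaring chain: 9; never reaches −1, so base 4 is a Miller–Rabin witness that 35 is composite.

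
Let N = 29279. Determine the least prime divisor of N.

29279 is odd.
Digit sum 29, not divisible by 3.
Ends in 9: not divisible by 5.
7: 29279 = 7·4182 + 5
11: 29279 = 11·2661 + 8
13: 29279 = 13·2252 + 3
17: 29279 = 17·1722 + 5
19: 29279 = 19·1541

19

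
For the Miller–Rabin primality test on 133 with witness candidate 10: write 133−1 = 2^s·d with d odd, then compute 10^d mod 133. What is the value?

27

133 − 1 = 132 = 2^2 · 33, so d = 33.
10^1 ≡ 10 (mod 133)
10^2 ≡ 10^2 = 100 ≡ 100 (mod 133)
10^4 ≡ 100^2 = 10000 ≡ 25 (mod 133)
10^8 ≡ 25^2 = 625 ≡ 93 (mod 133)
10^16 ≡ 93^2 = 8649 ≡ 4 (mod 133)
10^32 ≡ 4^2 = 16 ≡ 16 (mod 133)
33 = 32 + 1 in binary powers of 2.
So 10^33 ≡ 16 · 10 ≡ 27 (mod 133).
Squaring chain: 27 → 64; never reaches −1, so base 10 is a Miller–Rabin witness that 133 is composite.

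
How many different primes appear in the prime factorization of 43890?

43890 = 2 · 21945
21945 = 3 · 7315
7315 = 5 · 1463
1463 = 7 · 209
209 = 11 · 19
43890 = 2 · 3 · 5 · 7 · 11 · 19, which has 6 distinct prime factors.

6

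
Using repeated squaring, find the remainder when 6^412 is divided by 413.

400

6^1 ≡ 6 (mod 413)
6^2 ≡ 6^2 = 36 ≡ 36 (mod 413)
6^4 ≡ 36^2 = 1296 ≡ 57 (mod 413)
6^8 ≡ 57^2 = 3249 ≡ 358 (mod 413)
6^16 ≡ 358^2 = 128164 ≡ 134 (mod 413)
6^32 ≡ 134^2 = 17956 ≡ 197 (mod 413)
6^64 ≡ 197^2 = 38809 ≡ 400 (mod 413)
6^128 ≡ 400^2 = 160000 ≡ 169 (mod 413)
6^256 ≡ 169^2 = 28561 ≡ 64 (mod 413)
412 = 256 + 128 + 16 + 8 + 4 in binary powers of 2.
So 6^412 ≡ 64 · 169 · 134 · 358 · 57 ≡ 400 (mod 413).
Since 400 ≠ 1, base 6 is a Fermat witness: 413 is composite.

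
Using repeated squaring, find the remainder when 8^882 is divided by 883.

8^1 ≡ 8 (mod 883)
8^2 ≡ 8^2 = 64 ≡ 64 (mod 883)
8^4 ≡ 64^2 = 4096 ≡ 564 (mod 883)
8^8 ≡ 564^2 = 318096 ≡ 216 (mod 883)
8^16 ≡ 216^2 = 46656 ≡ 740 (mod 883)
8^32 ≡ 740^2 = 547600 ≡ 140 (mod 883)
8^64 ≡ 140^2 = 19600 ≡ 174 (mod 883)
8^128 ≡ 174^2 = 30276 ≡ 254 (mod 883)
8^256 ≡ 254^2 = 64516 ≡ 57 (mod 883)
8^512 ≡ 57^2 = 3249 ≡ 600 (mod 883)
882 = 512 + 256 + 64 + 32 + 16 + 2 in binary powers of 2.
So 8^882 ≡ 600 · 57 · 174 · 140 · 740 · 64 ≡ 1 (mod 883).
Since the result is 1, base 8 gives no evidence that 883 is composite.

1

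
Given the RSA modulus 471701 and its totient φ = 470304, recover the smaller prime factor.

φ(n) = (p−1)(q−1) = n − (p+q) + 1, so p + q = 471701 − 470304 + 1 = 1398.
p and q are the roots of t² − 1398t + 471701 = 0.
Discriminant: 1398² − 4·471701 = 1954404 − 1886804 = 67600; √67600 = 260.
q = (1398 − 260)/2 = 569, p = (1398 + 260)/2 = 829.
Check: 569 · 829 = 471701.

569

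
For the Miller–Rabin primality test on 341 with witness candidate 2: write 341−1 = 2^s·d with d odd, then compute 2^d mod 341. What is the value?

32

341 − 1 = 340 = 2^2 · 85, so d = 85.
2^1 ≡ 2 (mod 341)
2^2 ≡ 2^2 = 4 ≡ 4 (mod 341)
2^4 ≡ 4^2 = 16 ≡ 16 (mod 341)
2^8 ≡ 16^2 = 256 ≡ 256 (mod 341)
2^16 ≡ 256^2 = 65536 ≡ 64 (mod 341)
2^32 ≡ 64^2 = 4096 ≡ 4 (mod 341)
2^64 ≡ 4^2 = 16 ≡ 16 (mod 341)
85 = 64 + 16 + 4 + 1 in binary powers of 2.
So 2^85 ≡ 16 · 64 · 16 · 2 ≡ 32 (mod 341).
Squaring chain: 32 → 1; never reaches −1, so base 2 is a Miller–Rabin witness that 341 is composite.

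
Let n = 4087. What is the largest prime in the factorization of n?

67

4087 = 61 · 67
67 is prime.
So 4087 = 61 · 67; the largest prime factor is 67.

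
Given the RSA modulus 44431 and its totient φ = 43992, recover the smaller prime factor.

φ(n) = (p−1)(q−1) = n − (p+q) + 1, so p + q = 44431 − 43992 + 1 = 440.
p and q are the roots of t² − 440t + 44431 = 0.
Discriminant: 440² − 4·44431 = 193600 − 177724 = 15876; √15876 = 126.
q = (440 − 126)/2 = 157, p = (440 + 126)/2 = 283.
Check: 157 · 283 = 44431.

157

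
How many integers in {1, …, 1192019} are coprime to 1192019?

Factor: 1192019 = 71 · 103 · 163.
φ(1192019) = (71−1) · (103−1) · (163−1) = 70 · 102 · 162 = 1156680.

1156680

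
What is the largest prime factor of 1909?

1909 = 23 · 83
83 is prime.
So 1909 = 23 · 83; the largest prime factor is 83.

83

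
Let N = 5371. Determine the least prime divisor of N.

5371 is odd.
Digit sum 16, not divisible by 3.
Ends in 1: not divisible by 5.
7: 5371 = 7·767 + 2
11: 5371 = 11·488 + 3
13: 5371 = 13·413 + 2
17: 5371 = 17·315 + 16
19: 5371 = 19·282 + 13
23: 5371 = 23·233 + 12
29: 5371 = 29·185 + 6
31: 5371 = 31·173 + 8
37: 5371 = 37·145 + 6
41: 5371 = 41·131

41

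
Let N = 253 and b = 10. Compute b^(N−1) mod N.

10^1 ≡ 10 (mod 253)
10^2 ≡ 10^2 = 100 ≡ 100 (mod 253)
10^4 ≡ 100^2 = 10000 ≡ 133 (mod 253)
10^8 ≡ 133^2 = 17689 ≡ 232 (mod 253)
10^16 ≡ 232^2 = 53824 ≡ 188 (mod 253)
10^32 ≡ 188^2 = 35344 ≡ 177 (mod 253)
10^64 ≡ 177^2 = 31329 ≡ 210 (mod 253)
10^128 ≡ 210^2 = 44100 ≡ 78 (mod 253)
252 = 128 + 64 + 32 + 16 + 8 + 4 in binary powers of 2.
So 10^252 ≡ 78 · 210 · 177 · 188 · 232 · 133 ≡ 177 (mod 253).
Since 177 ≠ 1, base 10 is a Fermat witness: 253 is composite.

177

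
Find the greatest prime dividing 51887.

51887 = 11 · 4717
4717 = 53 · 89
89 is prime.
So 51887 = 11 · 53 · 89; the largest prime factor is 89.

89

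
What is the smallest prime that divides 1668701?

43

1668701 is odd.
Digit sum 29, not divisible by 3.
Ends in 1: not divisible by 5.
7: 1668701 = 7·238385 + 6
11: 1668701 = 11·151700 + 1
13: 1668701 = 13·128361 + 8
17: 1668701 = 17·98158 + 15
19: 1668701 = 19·87826 + 7
23: 1668701 = 23·72552 + 5
29: 1668701 = 29·57541 + 12
31: 1668701 = 31·53829 + 2
37: 1668701 = 37·45100 + 1
41: 1668701 = 41·40700 + 1
43: 1668701 = 43·38807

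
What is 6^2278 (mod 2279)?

49

6^1 ≡ 6 (mod 2279)
6^2 ≡ 6^2 = 36 ≡ 36 (mod 2279)
6^4 ≡ 36^2 = 1296 ≡ 1296 (mod 2279)
6^8 ≡ 1296^2 = 1679616 ≡ 2272 (mod 2279)
6^16 ≡ 2272^2 = 5161984 ≡ 49 (mod 2279)
6^32 ≡ 49^2 = 2401 ≡ 122 (mod 2279)
6^64 ≡ 122^2 = 14884 ≡ 1210 (mod 2279)
6^128 ≡ 1210^2 = 1464100 ≡ 982 (mod 2279)
6^256 ≡ 982^2 = 964324 ≡ 307 (mod 2279)
6^512 ≡ 307^2 = 94249 ≡ 810 (mod 2279)
6^1024 ≡ 810^2 = 656100 ≡ 2027 (mod 2279)
6^2048 ≡ 2027^2 = 4108729 ≡ 1971 (mod 2279)
2278 = 2048 + 128 + 64 + 32 + 4 + 2 in binary powers of 2.
So 6^2278 ≡ 1971 · 982 · 1210 · 122 · 1296 · 36 ≡ 49 (mod 2279).
Since 49 ≠ 1, base 6 is a Fermat witness: 2279 is composite.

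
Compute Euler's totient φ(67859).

Factor: 67859 = 11 · 31 · 199.
φ(67859) = (11−1) · (31−1) · (199−1) = 10 · 30 · 198 = 59400.

59400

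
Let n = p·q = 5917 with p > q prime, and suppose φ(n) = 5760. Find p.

φ(n) = (p−1)(q−1) = n − (p+q) + 1, so p + q = 5917 − 5760 + 1 = 158.
p and q are the roots of t² − 158t + 5917 = 0.
Discriminant: 158² − 4·5917 = 24964 − 23668 = 1296; √1296 = 36.
q = (158 − 36)/2 = 61, p = (158 + 36)/2 = 97.
Check: 61 · 97 = 5917.

97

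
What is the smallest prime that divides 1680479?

1680479 is odd.
Digit sum 35, not divisible by 3.
Ends in 9: not divisible by 5.
7: 1680479 = 7·240068 + 3
11: 1680479 = 11·152770 + 9
13: 1680479 = 13·129267 + 8
17: 1680479 = 17·98851 + 12
19: 1680479 = 19·88446 + 5
23: 1680479 = 23·73064 + 7
29: 1680479 = 29·57947 + 16
31: 1680479 = 31·54209

31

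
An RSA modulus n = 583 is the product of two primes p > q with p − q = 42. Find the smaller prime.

Since p = q + 42, we have 583 = q(q + 42), so q² + 42q − 583 = 0.
Discriminant: 42² + 4·583 = 1764 + 2332 = 4096; √4096 = 64.
q = (−42 + 64)/2 = 11, and p = q + 42 = 53.
Check: 11 · 53 = 583.

11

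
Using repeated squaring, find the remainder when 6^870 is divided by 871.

844

6^1 ≡ 6 (mod 871)
6^2 ≡ 6^2 = 36 ≡ 36 (mod 871)
6^4 ≡ 36^2 = 1296 ≡ 425 (mod 871)
6^8 ≡ 425^2 = 180625 ≡ 328 (mod 871)
6^16 ≡ 328^2 = 107584 ≡ 451 (mod 871)
6^32 ≡ 451^2 = 203401 ≡ 458 (mod 871)
6^64 ≡ 458^2 = 209764 ≡ 724 (mod 871)
6^128 ≡ 724^2 = 524176 ≡ 705 (mod 871)
6^256 ≡ 705^2 = 497025 ≡ 555 (mod 871)
6^512 ≡ 555^2 = 308025 ≡ 562 (mod 871)
870 = 512 + 256 + 64 + 32 + 4 + 2 in binary powers of 2.
So 6^870 ≡ 562 · 555 · 724 · 458 · 425 · 36 ≡ 844 (mod 871).
Since 844 ≠ 1, base 6 is a Fermat witness: 871 is composite.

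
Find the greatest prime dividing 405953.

405953 = 67 · 6059
6059 = 73 · 83
83 is prime.
So 405953 = 67 · 73 · 83; the largest prime factor is 83.

83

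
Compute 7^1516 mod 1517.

107

7^1 ≡ 7 (mod 1517)
7^2 ≡ 7^2 = 49 ≡ 49 (mod 1517)
7^4 ≡ 49^2 = 2401 ≡ 884 (mod 1517)
7^8 ≡ 884^2 = 781456 ≡ 201 (mod 1517)
7^16 ≡ 201^2 = 40401 ≡ 959 (mod 1517)
7^32 ≡ 959^2 = 919681 ≡ 379 (mod 1517)
7^64 ≡ 379^2 = 143641 ≡ 1043 (mod 1517)
7^128 ≡ 1043^2 = 1087849 ≡ 160 (mod 1517)
7^256 ≡ 160^2 = 25600 ≡ 1328 (mod 1517)
7^512 ≡ 1328^2 = 1763584 ≡ 830 (mod 1517)
7^1024 ≡ 830^2 = 688900 ≡ 182 (mod 1517)
1516 = 1024 + 256 + 128 + 64 + 32 + 8 + 4 in binary powers of 2.
So 7^1516 ≡ 182 · 1328 · 160 · 1043 · 379 · 201 · 884 ≡ 107 (mod 1517).
Since 107 ≠ 1, base 7 is a Fermat witness: 1517 is composite.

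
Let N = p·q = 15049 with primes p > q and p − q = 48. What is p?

Since p = q + 48, we have 15049 = q(q + 48), so q² + 48q − 15049 = 0.
Discriminant: 48² + 4·15049 = 2304 + 60196 = 62500; √62500 = 250.
q = (−48 + 250)/2 = 101, and p = q + 48 = 149.
Check: 101 · 149 = 15049.

149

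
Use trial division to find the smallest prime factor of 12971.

7

12971 is odd.
Digit sum 20, not divisible by 3.
Ends in 1: not divisible by 5.
7: 12971 = 7·1853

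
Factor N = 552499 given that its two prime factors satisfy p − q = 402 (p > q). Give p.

971

Since p = q + 402, we have 552499 = q(q + 402), so q² + 402q − 552499 = 0.
Discriminant: 402² + 4·552499 = 161604 + 2209996 = 2371600; √2371600 = 1540.
q = (−402 + 1540)/2 = 569, and p = q + 402 = 971.
Check: 569 · 971 = 552499.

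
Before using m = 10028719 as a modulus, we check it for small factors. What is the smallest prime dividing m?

47

10028719 is odd.
Digit sum 28, not divisible by 3.
Ends in 9: not divisible by 5.
7: 10028719 = 7·1432674 + 1
11: 10028719 = 11·911701 + 8
13: 10028719 = 13·771439 + 12
17: 10028719 = 17·589924 + 11
19: 10028719 = 19·527827 + 6
23: 10028719 = 23·436031 + 6
29: 10028719 = 29·345817 + 26
31: 10028719 = 31·323507 + 2
37: 10028719 = 37·271046 + 17
41: 10028719 = 41·244602 + 37
43: 10028719 = 43·233226 + 1
47: 10028719 = 47·213377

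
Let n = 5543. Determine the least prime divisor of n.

23

5543 is odd.
Digit sum 17, not divisible by 3.
Ends in 3: not divisible by 5.
7: 5543 = 7·791 + 6
11: 5543 = 11·503 + 10
13: 5543 = 13·426 + 5
17: 5543 = 17·326 + 1
19: 5543 = 19·291 + 14
23: 5543 = 23·241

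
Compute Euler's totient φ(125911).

118080

Factor: 125911 = 37 · 41 · 83.
φ(125911) = (37−1) · (41−1) · (83−1) = 36 · 40 · 82 = 118080.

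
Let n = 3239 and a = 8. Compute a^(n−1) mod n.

8^1 ≡ 8 (mod 3239)
8^2 ≡ 8^2 = 64 ≡ 64 (mod 3239)
8^4 ≡ 64^2 = 4096 ≡ 857 (mod 3239)
8^8 ≡ 857^2 = 734449 ≡ 2435 (mod 3239)
8^16 ≡ 2435^2 = 5929225 ≡ 1855 (mod 3239)
8^32 ≡ 1855^2 = 3441025 ≡ 1207 (mod 3239)
8^64 ≡ 1207^2 = 1456849 ≡ 2538 (mod 3239)
8^128 ≡ 2538^2 = 6441444 ≡ 2312 (mod 3239)
8^256 ≡ 2312^2 = 5345344 ≡ 994 (mod 3239)
8^512 ≡ 994^2 = 988036 ≡ 141 (mod 3239)
8^1024 ≡ 141^2 = 19881 ≡ 447 (mod 3239)
8^2048 ≡ 447^2 = 199809 ≡ 2230 (mod 3239)
3238 = 2048 + 1024 + 128 + 32 + 4 + 2 in binary powers of 2.
So 8^3238 ≡ 2230 · 447 · 2312 · 1207 · 857 · 64 ≡ 640 (mod 3239).
Since 640 ≠ 1, base 8 is a Fermat witness: 3239 is composite.

640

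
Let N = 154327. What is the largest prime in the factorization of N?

97

154327 = 37 · 4171
4171 = 43 · 97
97 is prime.
So 154327 = 37 · 43 · 97; the largest prime factor is 97.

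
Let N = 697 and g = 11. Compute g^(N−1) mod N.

543

11^1 ≡ 11 (mod 697)
11^2 ≡ 11^2 = 121 ≡ 121 (mod 697)
11^4 ≡ 121^2 = 14641 ≡ 4 (mod 697)
11^8 ≡ 4^2 = 16 ≡ 16 (mod 697)
11^16 ≡ 16^2 = 256 ≡ 256 (mod 697)
11^32 ≡ 256^2 = 65536 ≡ 18 (mod 697)
11^64 ≡ 18^2 = 324 ≡ 324 (mod 697)
11^128 ≡ 324^2 = 104976 ≡ 426 (mod 697)
11^256 ≡ 426^2 = 181476 ≡ 256 (mod 697)
11^512 ≡ 256^2 = 65536 ≡ 18 (mod 697)
696 = 512 + 128 + 32 + 16 + 8 in binary powers of 2.
So 11^696 ≡ 18 · 426 · 18 · 256 · 16 ≡ 543 (mod 697).
Since 543 ≠ 1, base 11 is a Fermat witness: 697 is composite.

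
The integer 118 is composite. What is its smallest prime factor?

2

118 is even: 2 divides it.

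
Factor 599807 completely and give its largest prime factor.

599807 = 13 · 46139
46139 = 29 · 1591
1591 = 37 · 43
43 is prime.
So 599807 = 13 · 29 · 37 · 43; the largest prime factor is 43.

43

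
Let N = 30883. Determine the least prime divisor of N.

89

30883 is odd.
Digit sum 22, not divisible by 3.
Ends in 3: not divisible by 5.
7: 30883 = 7·4411 + 6
11: 30883 = 11·2807 + 6
13: 30883 = 13·2375 + 8
17: 30883 = 17·1816 + 11
19: 30883 = 19·1625 + 8
23: 30883 = 23·1342 + 17
29: 30883 = 29·1064 + 27
31: 30883 = 31·996 + 7
37: 30883 = 37·834 + 25
41: 30883 = 41·753 + 10
43: 30883 = 43·718 + 9
47: 30883 = 47·657 + 4
53: 30883 = 53·582 + 37
59: 30883 = 59·523 + 26
61: 30883 = 61·506 + 17
67: 30883 = 67·460 + 63
71: 30883 = 71·434 + 69
73: 30883 = 73·423 + 4
79: 30883 = 79·390 + 73
83: 30883 = 83·372 + 7
89: 30883 = 89·347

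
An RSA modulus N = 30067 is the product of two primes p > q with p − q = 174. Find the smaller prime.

107

Since p = q + 174, we have 30067 = q(q + 174), so q² + 174q − 30067 = 0.
Discriminant: 174² + 4·30067 = 30276 + 120268 = 150544; √150544 = 388.
q = (−174 + 388)/2 = 107, and p = q + 174 = 281.
Check: 107 · 281 = 30067.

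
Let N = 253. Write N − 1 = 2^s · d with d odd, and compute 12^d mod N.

253 − 1 = 252 = 2^2 · 63, so d = 63.
12^1 ≡ 12 (mod 253)
12^2 ≡ 12^2 = 144 ≡ 144 (mod 253)
12^4 ≡ 144^2 = 20736 ≡ 243 (mod 253)
12^8 ≡ 243^2 = 59049 ≡ 100 (mod 253)
12^16 ≡ 100^2 = 10000 ≡ 133 (mod 253)
12^32 ≡ 133^2 = 17689 ≡ 232 (mod 253)
63 = 32 + 16 + 8 + 4 + 2 + 1 in binary powers of 2.
So 12^63 ≡ 232 · 133 · 100 · 243 · 144 · 12 ≡ 100 (mod 253).
Squaring chain: 100 → 133; never reaches −1, so base 12 is a Miller–Rabin witness that 253 is composite.

100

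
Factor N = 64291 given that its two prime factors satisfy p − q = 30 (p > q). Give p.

Since p = q + 30, we have 64291 = q(q + 30), so q² + 30q − 64291 = 0.
Discriminant: 30² + 4·64291 = 900 + 257164 = 258064; √258064 = 508.
q = (−30 + 508)/2 = 239, and p = q + 30 = 269.
Check: 239 · 269 = 64291.

269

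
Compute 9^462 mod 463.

1

9^1 ≡ 9 (mod 463)
9^2 ≡ 9^2 = 81 ≡ 81 (mod 463)
9^4 ≡ 81^2 = 6561 ≡ 79 (mod 463)
9^8 ≡ 79^2 = 6241 ≡ 222 (mod 463)
9^16 ≡ 222^2 = 49284 ≡ 206 (mod 463)
9^32 ≡ 206^2 = 42436 ≡ 303 (mod 463)
9^64 ≡ 303^2 = 91809 ≡ 135 (mod 463)
9^128 ≡ 135^2 = 18225 ≡ 168 (mod 463)
9^256 ≡ 168^2 = 28224 ≡ 444 (mod 463)
462 = 256 + 128 + 64 + 8 + 4 + 2 in binary powers of 2.
So 9^462 ≡ 444 · 168 · 135 · 222 · 79 · 81 ≡ 1 (mod 463).
Since the result is 1, base 9 gives no evidence that 463 is composite.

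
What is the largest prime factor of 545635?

71

545635 = 5 · 109127
109127 = 29 · 3763
3763 = 53 · 71
71 is prime.
So 545635 = 5 · 29 · 53 · 71; the largest prime factor is 71.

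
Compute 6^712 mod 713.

87

6^1 ≡ 6 (mod 713)
6^2 ≡ 6^2 = 36 ≡ 36 (mod 713)
6^4 ≡ 36^2 = 1296 ≡ 583 (mod 713)
6^8 ≡ 583^2 = 339889 ≡ 501 (mod 713)
6^16 ≡ 501^2 = 251001 ≡ 25 (mod 713)
6^32 ≡ 25^2 = 625 ≡ 625 (mod 713)
6^64 ≡ 625^2 = 390625 ≡ 614 (mod 713)
6^128 ≡ 614^2 = 376996 ≡ 532 (mod 713)
6^256 ≡ 532^2 = 283024 ≡ 676 (mod 713)
6^512 ≡ 676^2 = 456976 ≡ 656 (mod 713)
712 = 512 + 128 + 64 + 8 in binary powers of 2.
So 6^712 ≡ 656 · 532 · 614 · 501 ≡ 87 (mod 713).
Since 87 ≠ 1, base 6 is a Fermat witness: 713 is composite.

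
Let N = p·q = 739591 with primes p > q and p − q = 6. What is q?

857

Since p = q + 6, we have 739591 = q(q + 6), so q² + 6q − 739591 = 0.
Discriminant: 6² + 4·739591 = 36 + 2958364 = 2958400; √2958400 = 1720.
q = (−6 + 1720)/2 = 857, and p = q + 6 = 863.
Check: 857 · 863 = 739591.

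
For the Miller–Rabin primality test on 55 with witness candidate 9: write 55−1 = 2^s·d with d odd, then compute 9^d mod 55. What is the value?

55 − 1 = 54 = 2^1 · 27, so d = 27.
9^1 ≡ 9 (mod 55)
9^2 ≡ 9^2 = 81 ≡ 26 (mod 55)
9^4 ≡ 26^2 = 676 ≡ 16 (mod 55)
9^8 ≡ 16^2 = 256 ≡ 36 (mod 55)
9^16 ≡ 36^2 = 1296 ≡ 31 (mod 55)
27 = 16 + 8 + 2 + 1 in binary powers of 2.
So 9^27 ≡ 31 · 36 · 26 · 9 ≡ 4 (mod 55).
Squaring chain: 4; never reaches −1, so base 9 is a Miller–Rabin witness that 55 is composite.

4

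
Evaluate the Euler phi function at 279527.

Factor: 279527 = 31 · 71 · 127.
φ(279527) = (31−1) · (71−1) · (127−1) = 30 · 70 · 126 = 264600.

264600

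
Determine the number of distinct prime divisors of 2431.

2431 = 11 · 221
221 = 13 · 17
2431 = 11 · 13 · 17, which has 3 distinct prime factors.

3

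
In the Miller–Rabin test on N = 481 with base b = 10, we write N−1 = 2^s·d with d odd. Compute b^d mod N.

38

481 − 1 = 480 = 2^5 · 15, so d = 15.
10^1 ≡ 10 (mod 481)
10^2 ≡ 10^2 = 100 ≡ 100 (mod 481)
10^4 ≡ 100^2 = 10000 ≡ 380 (mod 481)
10^8 ≡ 380^2 = 144400 ≡ 100 (mod 481)
15 = 8 + 4 + 2 + 1 in binary powers of 2.
So 10^15 ≡ 100 · 380 · 100 · 10 ≡ 38 (mod 481).
Squaring chain: 38 → 1 → 1 → 1 → 1; never reaches −1, so base 10 is a Miller–Rabin witness that 481 is composite.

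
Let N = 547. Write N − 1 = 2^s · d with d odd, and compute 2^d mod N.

547 − 1 = 546 = 2^1 · 273, so d = 273.
2^1 ≡ 2 (mod 547)
2^2 ≡ 2^2 = 4 ≡ 4 (mod 547)
2^4 ≡ 4^2 = 16 ≡ 16 (mod 547)
2^8 ≡ 16^2 = 256 ≡ 256 (mod 547)
2^16 ≡ 256^2 = 65536 ≡ 443 (mod 547)
2^32 ≡ 443^2 = 196249 ≡ 423 (mod 547)
2^64 ≡ 423^2 = 178929 ≡ 60 (mod 547)
2^128 ≡ 60^2 = 3600 ≡ 318 (mod 547)
2^256 ≡ 318^2 = 101124 ≡ 476 (mod 547)
273 = 256 + 16 + 1 in binary powers of 2.
So 2^273 ≡ 476 · 443 · 2 ≡ 546 (mod 547).
Since 2^d ≡ 546 (mod 547), base 2 does not prove 547 composite.

546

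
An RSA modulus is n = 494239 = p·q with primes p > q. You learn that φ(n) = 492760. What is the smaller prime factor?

509

φ(n) = (p−1)(q−1) = n − (p+q) + 1, so p + q = 494239 − 492760 + 1 = 1480.
p and q are the roots of t² − 1480t + 494239 = 0.
Discriminant: 1480² − 4·494239 = 2190400 − 1976956 = 213444; √213444 = 462.
q = (1480 − 462)/2 = 509, p = (1480 + 462)/2 = 971.
Check: 509 · 971 = 494239.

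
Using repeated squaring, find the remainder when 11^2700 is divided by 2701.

2554

11^1 ≡ 11 (mod 2701)
11^2 ≡ 11^2 = 121 ≡ 121 (mod 2701)
11^4 ≡ 121^2 = 14641 ≡ 1136 (mod 2701)
11^8 ≡ 1136^2 = 1290496 ≡ 2119 (mod 2701)
11^16 ≡ 2119^2 = 4490161 ≡ 1099 (mod 2701)
11^32 ≡ 1099^2 = 1207801 ≡ 454 (mod 2701)
11^64 ≡ 454^2 = 206116 ≡ 840 (mod 2701)
11^128 ≡ 840^2 = 705600 ≡ 639 (mod 2701)
11^256 ≡ 639^2 = 408321 ≡ 470 (mod 2701)
11^512 ≡ 470^2 = 220900 ≡ 2119 (mod 2701)
11^1024 ≡ 2119^2 = 4490161 ≡ 1099 (mod 2701)
11^2048 ≡ 1099^2 = 1207801 ≡ 454 (mod 2701)
2700 = 2048 + 512 + 128 + 8 + 4 in binary powers of 2.
So 11^2700 ≡ 454 · 2119 · 639 · 2119 · 1136 ≡ 2554 (mod 2701).
Since 2554 ≠ 1, base 11 is a Fermat witness: 2701 is composite.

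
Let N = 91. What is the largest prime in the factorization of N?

13

91 = 7 · 13
13 is prime.
So 91 = 7 · 13; the largest prime factor is 13.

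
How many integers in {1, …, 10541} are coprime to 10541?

10332

Factor: 10541 = 83 · 127.
φ(10541) = (83−1) · (127−1) = 82 · 126 = 10332.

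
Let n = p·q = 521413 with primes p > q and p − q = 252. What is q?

607

Since p = q + 252, we have 521413 = q(q + 252), so q² + 252q − 521413 = 0.
Discriminant: 252² + 4·521413 = 63504 + 2085652 = 2149156; √2149156 = 1466.
q = (−252 + 1466)/2 = 607, and p = q + 252 = 859.
Check: 607 · 859 = 521413.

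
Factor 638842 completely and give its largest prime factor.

97

638842 = 2 · 319421
319421 = 37 · 8633
8633 = 89 · 97
97 is prime.
So 638842 = 2 · 37 · 89 · 97; the largest prime factor is 97.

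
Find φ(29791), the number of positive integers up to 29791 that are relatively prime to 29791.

28830

Factor: 29791 = 31^3.
φ(29791) = 31^2·(31−1) = 28830.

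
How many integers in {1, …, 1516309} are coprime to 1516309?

Factor: 1516309 = 43 · 179 · 197.
φ(1516309) = (43−1) · (179−1) · (197−1) = 42 · 178 · 196 = 1465296.

1465296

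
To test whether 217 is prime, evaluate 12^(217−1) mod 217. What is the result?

12^1 ≡ 12 (mod 217)
12^2 ≡ 12^2 = 144 ≡ 144 (mod 217)
12^4 ≡ 144^2 = 20736 ≡ 121 (mod 217)
12^8 ≡ 121^2 = 14641 ≡ 102 (mod 217)
12^16 ≡ 102^2 = 10404 ≡ 205 (mod 217)
12^32 ≡ 205^2 = 42025 ≡ 144 (mod 217)
12^64 ≡ 144^2 = 20736 ≡ 121 (mod 217)
12^128 ≡ 121^2 = 14641 ≡ 102 (mod 217)
216 = 128 + 64 + 16 + 8 in binary powers of 2.
So 12^216 ≡ 102 · 121 · 205 · 102 ≡ 64 (mod 217).
Since 64 ≠ 1, base 12 is a Fermat witness: 217 is composite.

64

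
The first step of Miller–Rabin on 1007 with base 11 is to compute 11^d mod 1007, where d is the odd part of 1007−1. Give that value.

216

1007 − 1 = 1006 = 2^1 · 503, so d = 503.
11^1 ≡ 11 (mod 1007)
11^2 ≡ 11^2 = 121 ≡ 121 (mod 1007)
11^4 ≡ 121^2 = 14641 ≡ 543 (mod 1007)
11^8 ≡ 543^2 = 294849 ≡ 805 (mod 1007)
11^16 ≡ 805^2 = 648025 ≡ 524 (mod 1007)
11^32 ≡ 524^2 = 274576 ≡ 672 (mod 1007)
11^64 ≡ 672^2 = 451584 ≡ 448 (mod 1007)
11^128 ≡ 448^2 = 200704 ≡ 311 (mod 1007)
11^256 ≡ 311^2 = 96721 ≡ 49 (mod 1007)
503 = 256 + 128 + 64 + 32 + 16 + 4 + 2 + 1 in binary powers of 2.
So 11^503 ≡ 49 · 311 · 448 · 672 · 524 · 543 · 121 · 11 ≡ 216 (mod 1007).
Squaring chain: 216; never reaches −1, so base 11 is a Miller–Rabin witness that 1007 is composite.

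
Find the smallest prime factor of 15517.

15517 is odd.
Digit sum 19, not divisible by 3.
Ends in 7: not divisible by 5.
7: 15517 = 7·2216 + 5
11: 15517 = 11·1410 + 7
13: 15517 = 13·1193 + 8
17: 15517 = 17·912 + 13
19: 15517 = 19·816 + 13
23: 15517 = 23·674 + 15
29: 15517 = 29·535 + 2
31: 15517 = 31·500 + 17
37: 15517 = 37·419 + 14
41: 15517 = 41·378 + 19
43: 15517 = 43·360 + 37
47: 15517 = 47·330 + 7
53: 15517 = 53·292 + 41
59: 15517 = 59·263

59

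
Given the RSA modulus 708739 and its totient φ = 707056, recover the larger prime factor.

φ(n) = (p−1)(q−1) = n − (p+q) + 1, so p + q = 708739 − 707056 + 1 = 1684.
p and q are the roots of t² − 1684t + 708739 = 0.
Discriminant: 1684² − 4·708739 = 2835856 − 2834956 = 900; √900 = 30.
q = (1684 − 30)/2 = 827, p = (1684 + 30)/2 = 857.
Check: 827 · 857 = 708739.

857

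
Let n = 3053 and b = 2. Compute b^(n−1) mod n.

2968

2^1 ≡ 2 (mod 3053)
2^2 ≡ 2^2 = 4 ≡ 4 (mod 3053)
2^4 ≡ 4^2 = 16 ≡ 16 (mod 3053)
2^8 ≡ 16^2 = 256 ≡ 256 (mod 3053)
2^16 ≡ 256^2 = 65536 ≡ 1423 (mod 3053)
2^32 ≡ 1423^2 = 2024929 ≡ 790 (mod 3053)
2^64 ≡ 790^2 = 624100 ≡ 1288 (mod 3053)
2^128 ≡ 1288^2 = 1658944 ≡ 1165 (mod 3053)
2^256 ≡ 1165^2 = 1357225 ≡ 1693 (mod 3053)
2^512 ≡ 1693^2 = 2866249 ≡ 2535 (mod 3053)
2^1024 ≡ 2535^2 = 6426225 ≡ 2713 (mod 3053)
2^2048 ≡ 2713^2 = 7360369 ≡ 2639 (mod 3053)
3052 = 2048 + 512 + 256 + 128 + 64 + 32 + 8 + 4 in binary powers of 2.
So 2^3052 ≡ 2639 · 2535 · 1693 · 1165 · 1288 · 790 · 256 · 16 ≡ 2968 (mod 3053).
Since 2968 ≠ 1, base 2 is a Fermat witness: 3053 is composite.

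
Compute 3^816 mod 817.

121

3^1 ≡ 3 (mod 817)
3^2 ≡ 3^2 = 9 ≡ 9 (mod 817)
3^4 ≡ 9^2 = 81 ≡ 81 (mod 817)
3^8 ≡ 81^2 = 6561 ≡ 25 (mod 817)
3^16 ≡ 25^2 = 625 ≡ 625 (mod 817)
3^32 ≡ 625^2 = 390625 ≡ 99 (mod 817)
3^64 ≡ 99^2 = 9801 ≡ 814 (mod 817)
3^128 ≡ 814^2 = 662596 ≡ 9 (mod 817)
3^256 ≡ 9^2 = 81 ≡ 81 (mod 817)
3^512 ≡ 81^2 = 6561 ≡ 25 (mod 817)
816 = 512 + 256 + 32 + 16 in binary powers of 2.
So 3^816 ≡ 25 · 81 · 99 · 625 ≡ 121 (mod 817).
Since 121 ≠ 1, base 3 is a Fermat witness: 817 is composite.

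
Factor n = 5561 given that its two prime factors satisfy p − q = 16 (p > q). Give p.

83

Since p = q + 16, we have 5561 = q(q + 16), so q² + 16q − 5561 = 0.
Discriminant: 16² + 4·5561 = 256 + 22244 = 22500; √22500 = 150.
q = (−16 + 150)/2 = 67, and p = q + 16 = 83.
Check: 67 · 83 = 5561.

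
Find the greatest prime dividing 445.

445 = 5 · 89
89 is prime.
So 445 = 5 · 89; the largest prime factor is 89.

89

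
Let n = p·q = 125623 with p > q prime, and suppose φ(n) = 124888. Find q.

269

φ(n) = (p−1)(q−1) = n − (p+q) + 1, so p + q = 125623 − 124888 + 1 = 736.
p and q are the roots of t² − 736t + 125623 = 0.
Discriminant: 736² − 4·125623 = 541696 − 502492 = 39204; √39204 = 198.
q = (736 − 198)/2 = 269, p = (736 + 198)/2 = 467.
Check: 269 · 467 = 125623.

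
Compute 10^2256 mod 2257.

1925

10^1 ≡ 10 (mod 2257)
10^2 ≡ 10^2 = 100 ≡ 100 (mod 2257)
10^4 ≡ 100^2 = 10000 ≡ 972 (mod 2257)
10^8 ≡ 972^2 = 944784 ≡ 1358 (mod 2257)
10^16 ≡ 1358^2 = 1844164 ≡ 195 (mod 2257)
10^32 ≡ 195^2 = 38025 ≡ 1913 (mod 2257)
10^64 ≡ 1913^2 = 3659569 ≡ 972 (mod 2257)
10^128 ≡ 972^2 = 944784 ≡ 1358 (mod 2257)
10^256 ≡ 1358^2 = 1844164 ≡ 195 (mod 2257)
10^512 ≡ 195^2 = 38025 ≡ 1913 (mod 2257)
10^1024 ≡ 1913^2 = 3659569 ≡ 972 (mod 2257)
10^2048 ≡ 972^2 = 944784 ≡ 1358 (mod 2257)
2256 = 2048 + 128 + 64 + 16 in binary powers of 2.
So 10^2256 ≡ 1358 · 1358 · 972 · 195 ≡ 1925 (mod 2257).
Since 1925 ≠ 1, base 10 is a Fermat witness: 2257 is composite.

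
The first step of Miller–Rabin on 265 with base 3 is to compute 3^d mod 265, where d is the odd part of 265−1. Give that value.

198

265 − 1 = 264 = 2^3 · 33, so d = 33.
3^1 ≡ 3 (mod 265)
3^2 ≡ 3^2 = 9 ≡ 9 (mod 265)
3^4 ≡ 9^2 = 81 ≡ 81 (mod 265)
3^8 ≡ 81^2 = 6561 ≡ 201 (mod 265)
3^16 ≡ 201^2 = 40401 ≡ 121 (mod 265)
3^32 ≡ 121^2 = 14641 ≡ 66 (mod 265)
33 = 32 + 1 in binary powers of 2.
So 3^33 ≡ 66 · 3 ≡ 198 (mod 265).
Squaring chain: 198 → 249 → 256; never reaches −1, so base 3 is a Miller–Rabin witness that 265 is composite.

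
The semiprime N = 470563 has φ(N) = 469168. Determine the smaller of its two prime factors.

569

φ(n) = (p−1)(q−1) = n − (p+q) + 1, so p + q = 470563 − 469168 + 1 = 1396.
p and q are the roots of t² − 1396t + 470563 = 0.
Discriminant: 1396² − 4·470563 = 1948816 − 1882252 = 66564; √66564 = 258.
q = (1396 − 258)/2 = 569, p = (1396 + 258)/2 = 827.
Check: 569 · 827 = 470563.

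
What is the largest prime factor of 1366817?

1366817 = 17 · 80401
80401 = 37 · 2173
2173 = 41 · 53
53 is prime.
So 1366817 = 17 · 37 · 41 · 53; the largest prime factor is 53.

53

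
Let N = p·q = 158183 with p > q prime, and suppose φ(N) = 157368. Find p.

φ(n) = (p−1)(q−1) = n − (p+q) + 1, so p + q = 158183 − 157368 + 1 = 816.
p and q are the roots of t² − 816t + 158183 = 0.
Discriminant: 816² − 4·158183 = 665856 − 632732 = 33124; √33124 = 182.
q = (816 − 182)/2 = 317, p = (816 + 182)/2 = 499.
Check: 317 · 499 = 158183.

499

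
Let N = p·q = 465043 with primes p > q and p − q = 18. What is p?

691

Since p = q + 18, we have 465043 = q(q + 18), so q² + 18q − 465043 = 0.
Discriminant: 18² + 4·465043 = 324 + 1860172 = 1860496; √1860496 = 1364.
q = (−18 + 1364)/2 = 673, and p = q + 18 = 691.
Check: 673 · 691 = 465043.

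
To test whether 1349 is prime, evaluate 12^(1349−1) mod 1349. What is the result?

12^1 ≡ 12 (mod 1349)
12^2 ≡ 12^2 = 144 ≡ 144 (mod 1349)
12^4 ≡ 144^2 = 20736 ≡ 501 (mod 1349)
12^8 ≡ 501^2 = 251001 ≡ 87 (mod 1349)
12^16 ≡ 87^2 = 7569 ≡ 824 (mod 1349)
12^32 ≡ 824^2 = 678976 ≡ 429 (mod 1349)
12^64 ≡ 429^2 = 184041 ≡ 577 (mod 1349)
12^128 ≡ 577^2 = 332929 ≡ 1075 (mod 1349)
12^256 ≡ 1075^2 = 1155625 ≡ 881 (mod 1349)
12^512 ≡ 881^2 = 776161 ≡ 486 (mod 1349)
12^1024 ≡ 486^2 = 236196 ≡ 121 (mod 1349)
1348 = 1024 + 256 + 64 + 4 in binary powers of 2.
So 12^1348 ≡ 121 · 881 · 577 · 501 ≡ 938 (mod 1349).
Since 938 ≠ 1, base 12 is a Fermat witness: 1349 is composite.

938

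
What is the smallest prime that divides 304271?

304271 is odd.
Digit sum 17, not divisible by 3.
Ends in 1: not divisible by 5.
7: 304271 = 7·43467 + 2
11: 304271 = 11·27661

11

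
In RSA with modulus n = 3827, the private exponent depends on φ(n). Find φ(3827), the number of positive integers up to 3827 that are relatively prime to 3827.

3696

Factor: 3827 = 43 · 89.
φ(3827) = (43−1) · (89−1) = 42 · 88 = 3696.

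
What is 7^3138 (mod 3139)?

7^1 ≡ 7 (mod 3139)
7^2 ≡ 7^2 = 49 ≡ 49 (mod 3139)
7^4 ≡ 49^2 = 2401 ≡ 2401 (mod 3139)
7^8 ≡ 2401^2 = 5764801 ≡ 1597 (mod 3139)
7^16 ≡ 1597^2 = 2550409 ≡ 1541 (mod 3139)
7^32 ≡ 1541^2 = 2374681 ≡ 1597 (mod 3139)
7^64 ≡ 1597^2 = 2550409 ≡ 1541 (mod 3139)
7^128 ≡ 1541^2 = 2374681 ≡ 1597 (mod 3139)
7^256 ≡ 1597^2 = 2550409 ≡ 1541 (mod 3139)
7^512 ≡ 1541^2 = 2374681 ≡ 1597 (mod 3139)
7^1024 ≡ 1597^2 = 2550409 ≡ 1541 (mod 3139)
7^2048 ≡ 1541^2 = 2374681 ≡ 1597 (mod 3139)
3138 = 2048 + 1024 + 64 + 2 in binary powers of 2.
So 7^3138 ≡ 1597 · 1541 · 1541 · 49 ≡ 173 (mod 3139).
Since 173 ≠ 1, base 7 is a Fermat witness: 3139 is composite.

173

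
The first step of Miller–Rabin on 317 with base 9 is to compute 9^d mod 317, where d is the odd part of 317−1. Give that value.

316

317 − 1 = 316 = 2^2 · 79, so d = 79.
9^1 ≡ 9 (mod 317)
9^2 ≡ 9^2 = 81 ≡ 81 (mod 317)
9^4 ≡ 81^2 = 6561 ≡ 221 (mod 317)
9^8 ≡ 221^2 = 48841 ≡ 23 (mod 317)
9^16 ≡ 23^2 = 529 ≡ 212 (mod 317)
9^32 ≡ 212^2 = 44944 ≡ 247 (mod 317)
9^64 ≡ 247^2 = 61009 ≡ 145 (mod 317)
79 = 64 + 8 + 4 + 2 + 1 in binary powers of 2.
So 9^79 ≡ 145 · 23 · 221 · 81 · 9 ≡ 316 (mod 317).
Since 9^d ≡ 316 (mod 317), base 9 does not prove 317 composite.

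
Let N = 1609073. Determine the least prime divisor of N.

71

1609073 is odd.
Digit sum 26, not divisible by 3.
Ends in 3: not divisible by 5.
7: 1609073 = 7·229867 + 4
11: 1609073 = 11·146279 + 4
13: 1609073 = 13·123774 + 11
17: 1609073 = 17·94651 + 6
19: 1609073 = 19·84688 + 1
23: 1609073 = 23·69959 + 16
29: 1609073 = 29·55485 + 8
31: 1609073 = 31·51905 + 18
37: 1609073 = 37·43488 + 17
41: 1609073 = 41·39245 + 28
43: 1609073 = 43·37420 + 13
47: 1609073 = 47·34235 + 28
53: 1609073 = 53·30359 + 46
59: 1609073 = 59·27272 + 25
61: 1609073 = 61·26378 + 15
67: 1609073 = 67·24016 + 1
71: 1609073 = 71·22663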